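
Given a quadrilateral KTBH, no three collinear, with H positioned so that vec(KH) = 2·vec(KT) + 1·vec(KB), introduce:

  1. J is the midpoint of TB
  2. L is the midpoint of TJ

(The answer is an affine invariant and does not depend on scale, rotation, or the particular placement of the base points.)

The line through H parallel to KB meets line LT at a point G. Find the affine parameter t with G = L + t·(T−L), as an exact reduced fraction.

Choose coordinates K = (0, 0), T = (1, 0), B = (0, 1), H = (2, 1).
1. J is the midpoint of TB ⇒ J = (1/2, 1/2)
2. L is the midpoint of TJ ⇒ L = (3/4, 1/4)
through H parallel to KB: direction (0, 1); meets LT at G = (2, -1)
G = L + t·(T−L) with t = 5

t = 5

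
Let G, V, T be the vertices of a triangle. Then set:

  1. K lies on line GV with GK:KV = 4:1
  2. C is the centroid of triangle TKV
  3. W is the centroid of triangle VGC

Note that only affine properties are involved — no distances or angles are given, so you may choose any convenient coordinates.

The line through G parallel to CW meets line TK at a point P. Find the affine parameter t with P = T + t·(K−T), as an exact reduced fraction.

t = 3/11

Choose coordinates G = (0, 0), V = (1, 0), T = (0, 1).
1. K lies on line GV with GK:KV = 4:1 ⇒ K = (4/5, 0)
2. C is the centroid of triangle TKV ⇒ C = (3/5, 1/3)
3. W is the centroid of triangle VGC ⇒ W = (8/15, 1/9)
through G parallel to CW: direction (-1/15, -2/9); meets TK at P = (12/55, 8/11)
P = T + t·(K−T) with t = 3/11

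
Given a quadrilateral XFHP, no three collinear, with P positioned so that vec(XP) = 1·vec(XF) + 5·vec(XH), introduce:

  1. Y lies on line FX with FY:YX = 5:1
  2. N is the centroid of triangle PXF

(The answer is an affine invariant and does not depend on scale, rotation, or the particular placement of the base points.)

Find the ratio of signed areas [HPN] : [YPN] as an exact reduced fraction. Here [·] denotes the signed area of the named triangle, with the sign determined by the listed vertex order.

[HPN]:[YPN] = 9/5

Assign X = (0, 0), F = (1, 0), H = (0, 1), P = (1, 5) — the answer is frame-independent, so this choice is without loss of generality.
1. Y lies on line FX with FY:YX = 5:1 ⇒ Y = (1/6, 0)
2. N is the centroid of triangle PXF ⇒ N = (2/3, 5/3)
2·[HPN] = -2, 2·[YPN] = -10/9
[HPN]:[YPN] = -2:-10/9 = 9/5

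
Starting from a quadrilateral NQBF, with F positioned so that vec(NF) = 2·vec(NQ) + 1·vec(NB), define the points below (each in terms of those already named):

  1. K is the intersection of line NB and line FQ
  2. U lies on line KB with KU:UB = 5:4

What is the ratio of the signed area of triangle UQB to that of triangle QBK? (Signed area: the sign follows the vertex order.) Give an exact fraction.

[UQB]:[QBK] = 4/9

Choose coordinates N = (0, 0), Q = (1, 0), B = (0, 1), F = (2, 1).
1. K is the intersection of line NB and line FQ ⇒ K = (0, -1)
2. U lies on line KB with KU:UB = 5:4 ⇒ U = (0, 1/9)
2·[UQB] = 8/9, 2·[QBK] = 2
[UQB]:[QBK] = 8/9:2 = 4/9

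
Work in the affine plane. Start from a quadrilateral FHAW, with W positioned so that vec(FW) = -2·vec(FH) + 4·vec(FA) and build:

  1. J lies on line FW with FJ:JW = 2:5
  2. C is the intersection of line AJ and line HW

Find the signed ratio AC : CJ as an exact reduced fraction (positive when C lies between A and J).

AC:CJ = -7/20

Choose coordinates F = (0, 0), H = (1, 0), A = (0, 1), W = (-2, 4).
1. J lies on line FW with FJ:JW = 2:5 ⇒ J = (-4/7, 8/7)
2. C is the intersection of line AJ and line HW ⇒ C = (4/13, 12/13)
C = A + t·(J−A) with t = -7/13, so AC:CJ = t:(1−t) = -7/13:20/13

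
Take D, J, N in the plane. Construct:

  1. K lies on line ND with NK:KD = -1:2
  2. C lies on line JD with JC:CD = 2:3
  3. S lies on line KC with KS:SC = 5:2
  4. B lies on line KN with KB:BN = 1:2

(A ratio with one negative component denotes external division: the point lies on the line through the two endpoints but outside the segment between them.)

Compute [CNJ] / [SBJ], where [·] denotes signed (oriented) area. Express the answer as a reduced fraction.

[CNJ]:[SBJ] = 21/20

Work in coordinates with D = (0, 0), J = (1, 0), N = (0, 1).
1. K lies on line ND with NK:KD = -1:2 ⇒ K = (0, 2)
2. C lies on line JD with JC:CD = 2:3 ⇒ C = (3/5, 0)
3. S lies on line KC with KS:SC = 5:2 ⇒ S = (3/7, 4/7)
4. B lies on line KN with KB:BN = 1:2 ⇒ B = (0, 5/3)
2·[CNJ] = -2/5, 2·[SBJ] = -8/21
[CNJ]:[SBJ] = -2/5:-8/21 = 21/20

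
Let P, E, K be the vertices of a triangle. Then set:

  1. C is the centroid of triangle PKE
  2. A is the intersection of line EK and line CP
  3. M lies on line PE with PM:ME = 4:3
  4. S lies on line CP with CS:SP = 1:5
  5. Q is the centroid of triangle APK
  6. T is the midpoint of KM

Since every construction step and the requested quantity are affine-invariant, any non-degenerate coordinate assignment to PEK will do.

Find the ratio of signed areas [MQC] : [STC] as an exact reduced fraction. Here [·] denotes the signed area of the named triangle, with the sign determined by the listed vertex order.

Choose coordinates P = (0, 0), E = (1, 0), K = (0, 1).
1. C is the centroid of triangle PKE ⇒ C = (1/3, 1/3)
2. A is the intersection of line EK and line CP ⇒ A = (1/2, 1/2)
3. M lies on line PE with PM:ME = 4:3 ⇒ M = (4/7, 0)
4. S lies on line CP with CS:SP = 1:5 ⇒ S = (5/18, 5/18)
5. Q is the centroid of triangle APK ⇒ Q = (1/6, 1/2)
6. T is the midpoint of KM ⇒ T = (2/7, 1/2)
2·[MQC] = -1/63, 2·[STC] = -1/84
[MQC]:[STC] = -1/63:-1/84 = 4/3

[MQC]:[STC] = 4/3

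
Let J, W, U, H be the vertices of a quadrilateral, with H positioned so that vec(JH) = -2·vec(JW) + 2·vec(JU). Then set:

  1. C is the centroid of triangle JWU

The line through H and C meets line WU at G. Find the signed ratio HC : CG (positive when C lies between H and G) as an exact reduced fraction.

Work in coordinates with J = (0, 0), W = (1, 0), U = (0, 1), H = (-2, 2).
1. C is the centroid of triangle JWU ⇒ C = (1/3, 1/3)
line HC meets WU at G = (3/2, -1/2)
C = H + t·(G−H) with t = 2/3, so HC:CG = 2/3:1/3

HC:CG = 2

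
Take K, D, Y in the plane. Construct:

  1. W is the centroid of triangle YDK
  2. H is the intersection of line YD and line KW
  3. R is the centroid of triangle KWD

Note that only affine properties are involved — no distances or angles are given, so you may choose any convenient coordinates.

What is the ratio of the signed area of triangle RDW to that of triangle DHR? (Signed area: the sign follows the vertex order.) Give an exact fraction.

[RDW]:[DHR] = 1/2

Choose coordinates K = (0, 0), D = (1, 0), Y = (0, 1).
1. W is the centroid of triangle YDK ⇒ W = (1/3, 1/3)
2. H is the intersection of line YD and line KW ⇒ H = (1/2, 1/2)
3. R is the centroid of triangle KWD ⇒ R = (4/9, 1/9)
2·[RDW] = 1/9, 2·[DHR] = 2/9
[RDW]:[DHR] = 1/9:2/9 = 1/2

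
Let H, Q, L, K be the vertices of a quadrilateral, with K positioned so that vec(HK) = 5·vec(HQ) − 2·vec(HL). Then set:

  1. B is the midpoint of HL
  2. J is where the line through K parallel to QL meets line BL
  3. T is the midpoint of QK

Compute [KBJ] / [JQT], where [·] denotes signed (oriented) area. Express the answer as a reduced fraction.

[KBJ]:[JQT] = -5/2

Set H = (0, 0), Q = (1, 0), L = (0, 1), K = (5, -2); any affine frame gives the same invariant.
1. B is the midpoint of HL ⇒ B = (0, 1/2)
2. J is where the line through K parallel to QL meets line BL ⇒ J = (0, 3)
3. T is the midpoint of QK ⇒ T = (3, -1)
2·[KBJ] = -25/2, 2·[JQT] = 5
[KBJ]:[JQT] = -25/2:5 = -5/2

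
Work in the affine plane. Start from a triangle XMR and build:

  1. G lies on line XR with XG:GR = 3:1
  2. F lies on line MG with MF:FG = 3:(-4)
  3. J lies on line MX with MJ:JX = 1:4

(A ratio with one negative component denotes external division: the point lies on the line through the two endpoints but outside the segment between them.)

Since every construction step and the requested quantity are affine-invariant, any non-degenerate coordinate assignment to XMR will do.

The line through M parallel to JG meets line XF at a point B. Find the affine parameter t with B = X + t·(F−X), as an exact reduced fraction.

Choose coordinates X = (0, 0), M = (1, 0), R = (0, 1).
1. G lies on line XR with XG:GR = 3:1 ⇒ G = (0, 3/4)
2. F lies on line MG with MF:FG = 3:(-4) ⇒ F = (4, -9/4)
3. J lies on line MX with MJ:JX = 1:4 ⇒ J = (4/5, 0)
through M parallel to JG: direction (-4/5, 3/4); meets XF at B = (5/2, -45/32)
B = X + t·(F−X) with t = 5/8

t = 5/8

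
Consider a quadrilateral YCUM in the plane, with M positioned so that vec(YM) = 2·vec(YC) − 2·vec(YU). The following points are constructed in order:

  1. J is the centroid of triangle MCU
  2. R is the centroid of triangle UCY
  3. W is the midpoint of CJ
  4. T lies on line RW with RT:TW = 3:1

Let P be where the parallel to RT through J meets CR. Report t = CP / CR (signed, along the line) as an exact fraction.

t = 2

Choose coordinates Y = (0, 0), C = (1, 0), U = (0, 1), M = (2, -2).
1. J is the centroid of triangle MCU ⇒ J = (1, -1/3)
2. R is the centroid of triangle UCY ⇒ R = (1/3, 1/3)
3. W is the midpoint of CJ ⇒ W = (1, -1/6)
4. T lies on line RW with RT:TW = 3:1 ⇒ T = (5/6, -1/24)
through J parallel to RT: direction (1/2, -3/8); meets CR at P = (-1/3, 2/3)
P = C + t·(R−C) with t = 2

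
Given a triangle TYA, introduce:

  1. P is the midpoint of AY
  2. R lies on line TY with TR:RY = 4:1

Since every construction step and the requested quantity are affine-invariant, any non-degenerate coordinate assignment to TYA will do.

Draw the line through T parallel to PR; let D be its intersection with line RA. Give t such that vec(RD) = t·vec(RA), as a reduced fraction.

t = 4

Choose coordinates T = (0, 0), Y = (1, 0), A = (0, 1).
1. P is the midpoint of AY ⇒ P = (1/2, 1/2)
2. R lies on line TY with TR:RY = 4:1 ⇒ R = (4/5, 0)
through T parallel to PR: direction (3/10, -1/2); meets RA at D = (-12/5, 4)
D = R + t·(A−R) with t = 4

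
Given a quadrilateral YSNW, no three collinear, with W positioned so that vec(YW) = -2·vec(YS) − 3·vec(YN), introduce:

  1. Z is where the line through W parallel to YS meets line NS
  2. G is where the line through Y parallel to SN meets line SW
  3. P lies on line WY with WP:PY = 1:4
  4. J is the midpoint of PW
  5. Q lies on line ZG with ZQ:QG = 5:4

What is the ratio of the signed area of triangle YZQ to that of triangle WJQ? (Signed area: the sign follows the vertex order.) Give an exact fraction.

Choose coordinates Y = (0, 0), S = (1, 0), N = (0, 1), W = (-2, -3).
1. Z is where the line through W parallel to YS meets line NS ⇒ Z = (4, -3)
2. G is where the line through Y parallel to SN meets line SW ⇒ G = (1/2, -1/2)
3. P lies on line WY with WP:PY = 1:4 ⇒ P = (-8/5, -12/5)
4. J is the midpoint of PW ⇒ J = (-9/5, -27/10)
5. Q lies on line ZG with ZQ:QG = 5:4 ⇒ Q = (37/18, -29/18)
2·[YZQ] = -5/18, 2·[WJQ] = -169/180
[YZQ]:[WJQ] = -5/18:-169/180 = 50/169

[YZQ]:[WJQ] = 50/169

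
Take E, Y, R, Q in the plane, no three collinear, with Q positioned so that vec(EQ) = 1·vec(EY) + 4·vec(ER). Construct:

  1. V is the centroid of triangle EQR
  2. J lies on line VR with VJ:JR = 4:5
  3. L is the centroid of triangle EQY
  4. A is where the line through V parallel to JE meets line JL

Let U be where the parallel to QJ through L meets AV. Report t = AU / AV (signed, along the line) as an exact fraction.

t = -245/34

Set E = (0, 0), Y = (1, 0), R = (0, 1), Q = (1, 4); any affine frame gives the same invariant.
1. V is the centroid of triangle EQR ⇒ V = (1/3, 5/3)
2. J lies on line VR with VJ:JR = 4:5 ⇒ J = (5/27, 37/27)
3. L is the centroid of triangle EQY ⇒ L = (2/3, 4/3)
4. A is where the line through V parallel to JE meets line JL ⇒ A = (71/243, 331/243)
through L parallel to QJ: direction (-22/27, -71/27); meets AV at U = (-2/459, -382/459)
U = A + t·(V−A) with t = -245/34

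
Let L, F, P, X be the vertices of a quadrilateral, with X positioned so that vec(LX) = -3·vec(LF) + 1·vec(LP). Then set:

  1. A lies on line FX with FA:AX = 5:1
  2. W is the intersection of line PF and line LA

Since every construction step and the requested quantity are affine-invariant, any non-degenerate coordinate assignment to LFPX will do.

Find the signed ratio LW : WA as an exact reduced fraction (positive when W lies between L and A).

LW:WA = -2/5

Choose coordinates L = (0, 0), F = (1, 0), P = (0, 1), X = (-3, 1).
1. A lies on line FX with FA:AX = 5:1 ⇒ A = (-7/3, 5/6)
2. W is the intersection of line PF and line LA ⇒ W = (14/9, -5/9)
W = L + t·(A−L) with t = -2/3, so LW:WA = t:(1−t) = -2/3:5/3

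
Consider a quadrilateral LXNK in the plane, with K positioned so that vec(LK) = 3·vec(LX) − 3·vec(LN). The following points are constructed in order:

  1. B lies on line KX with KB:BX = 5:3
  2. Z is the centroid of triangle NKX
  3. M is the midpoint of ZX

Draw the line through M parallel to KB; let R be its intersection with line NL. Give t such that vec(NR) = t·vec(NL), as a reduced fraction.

Set L = (0, 0), X = (1, 0), N = (0, 1), K = (3, -3); any affine frame gives the same invariant.
1. B lies on line KX with KB:BX = 5:3 ⇒ B = (7/4, -9/8)
2. Z is the centroid of triangle NKX ⇒ Z = (4/3, -2/3)
3. M is the midpoint of ZX ⇒ M = (7/6, -1/3)
through M parallel to KB: direction (-5/4, 15/8); meets NL at R = (0, 17/12)
R = N + t·(L−N) with t = -5/12

t = -5/12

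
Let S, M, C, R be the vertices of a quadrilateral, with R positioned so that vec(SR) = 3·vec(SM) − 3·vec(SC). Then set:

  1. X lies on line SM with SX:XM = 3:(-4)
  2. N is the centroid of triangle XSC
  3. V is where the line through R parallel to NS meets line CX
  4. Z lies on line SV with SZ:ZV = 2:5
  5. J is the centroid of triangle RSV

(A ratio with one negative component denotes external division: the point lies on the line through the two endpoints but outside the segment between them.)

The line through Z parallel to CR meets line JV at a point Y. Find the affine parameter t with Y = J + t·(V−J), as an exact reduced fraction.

Set S = (0, 0), M = (1, 0), C = (0, 1), R = (3, -3); any affine frame gives the same invariant.
1. X lies on line SM with SX:XM = 3:(-4) ⇒ X = (-3, 0)
2. N is the centroid of triangle XSC ⇒ N = (-1, 1/3)
3. V is where the line through R parallel to NS meets line CX ⇒ V = (-9/2, -1/2)
4. Z lies on line SV with SZ:ZV = 2:5 ⇒ Z = (-9/7, -1/7)
5. J is the centroid of triangle RSV ⇒ J = (-1/2, -7/6)
through Z parallel to CR: direction (3, -4); meets JV at Y = (-51/98, -57/49)
Y = J + t·(V−J) with t = 1/196

t = 1/196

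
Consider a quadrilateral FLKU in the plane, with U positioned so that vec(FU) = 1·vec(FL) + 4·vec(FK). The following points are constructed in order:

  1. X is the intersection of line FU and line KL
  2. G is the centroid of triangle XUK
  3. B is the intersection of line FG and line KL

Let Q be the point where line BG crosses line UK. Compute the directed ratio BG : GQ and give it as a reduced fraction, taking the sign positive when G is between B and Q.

BG:GQ = 11/7

Assign F = (0, 0), L = (1, 0), K = (0, 1), U = (1, 4) — the answer is frame-independent, so this choice is without loss of generality.
1. X is the intersection of line FU and line KL ⇒ X = (1/5, 4/5)
2. G is the centroid of triangle XUK ⇒ G = (2/5, 29/15)
3. B is the intersection of line FG and line KL ⇒ B = (6/35, 29/35)
line BG meets UK at Q = (6/11, 29/11)
G = B + t·(Q−B) with t = 11/18, so BG:GQ = 11/18:7/18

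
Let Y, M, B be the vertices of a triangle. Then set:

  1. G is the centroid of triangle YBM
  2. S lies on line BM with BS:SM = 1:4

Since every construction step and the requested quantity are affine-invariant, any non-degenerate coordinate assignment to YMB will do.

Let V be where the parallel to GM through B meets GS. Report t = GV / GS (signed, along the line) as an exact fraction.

Assign Y = (0, 0), M = (1, 0), B = (0, 1) — the answer is frame-independent, so this choice is without loss of generality.
1. G is the centroid of triangle YBM ⇒ G = (1/3, 1/3)
2. S lies on line BM with BS:SM = 1:4 ⇒ S = (1/5, 4/5)
through B parallel to GM: direction (2/3, -1/3); meets GS at V = (1/6, 11/12)
V = G + t·(S−G) with t = 5/4

t = 5/4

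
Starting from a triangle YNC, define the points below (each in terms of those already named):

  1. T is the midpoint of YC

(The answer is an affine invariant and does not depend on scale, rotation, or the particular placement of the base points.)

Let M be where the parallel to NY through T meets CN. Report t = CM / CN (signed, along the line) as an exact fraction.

Choose coordinates Y = (0, 0), N = (1, 0), C = (0, 1).
1. T is the midpoint of YC ⇒ T = (0, 1/2)
through T parallel to NY: direction (-1, 0); meets CN at M = (1/2, 1/2)
M = C + t·(N−C) with t = 1/2

t = 1/2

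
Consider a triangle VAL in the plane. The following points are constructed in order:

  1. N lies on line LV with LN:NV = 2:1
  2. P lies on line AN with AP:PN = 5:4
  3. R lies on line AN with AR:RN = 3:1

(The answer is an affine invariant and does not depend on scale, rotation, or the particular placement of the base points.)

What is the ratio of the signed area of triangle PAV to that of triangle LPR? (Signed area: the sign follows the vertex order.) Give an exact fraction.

Set V = (0, 0), A = (1, 0), L = (0, 1); any affine frame gives the same invariant.
1. N lies on line LV with LN:NV = 2:1 ⇒ N = (0, 1/3)
2. P lies on line AN with AP:PN = 5:4 ⇒ P = (4/9, 5/27)
3. R lies on line AN with AR:RN = 3:1 ⇒ R = (1/4, 1/4)
2·[PAV] = -5/27, 2·[LPR] = -7/54
[PAV]:[LPR] = -5/27:-7/54 = 10/7

[PAV]:[LPR] = 10/7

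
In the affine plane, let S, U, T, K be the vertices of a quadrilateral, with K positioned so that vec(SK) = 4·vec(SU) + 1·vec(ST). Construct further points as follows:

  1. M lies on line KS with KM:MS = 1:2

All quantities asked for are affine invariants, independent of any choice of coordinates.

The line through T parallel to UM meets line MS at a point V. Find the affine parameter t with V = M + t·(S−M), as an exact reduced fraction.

t = 7/2

Set S = (0, 0), U = (1, 0), T = (0, 1), K = (4, 1); any affine frame gives the same invariant.
1. M lies on line KS with KM:MS = 1:2 ⇒ M = (8/3, 2/3)
through T parallel to UM: direction (5/3, 2/3); meets MS at V = (-20/3, -5/3)
V = M + t·(S−M) with t = 7/2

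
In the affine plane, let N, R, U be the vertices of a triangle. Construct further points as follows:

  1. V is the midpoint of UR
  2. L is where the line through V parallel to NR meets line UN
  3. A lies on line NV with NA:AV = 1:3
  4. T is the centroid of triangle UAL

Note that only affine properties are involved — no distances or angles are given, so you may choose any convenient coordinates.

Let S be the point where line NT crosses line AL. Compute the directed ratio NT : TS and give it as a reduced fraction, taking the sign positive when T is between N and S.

NT:TS = -4

Assign N = (0, 0), R = (1, 0), U = (0, 1) — the answer is frame-independent, so this choice is without loss of generality.
1. V is the midpoint of UR ⇒ V = (1/2, 1/2)
2. L is where the line through V parallel to NR meets line UN ⇒ L = (0, 1/2)
3. A lies on line NV with NA:AV = 1:3 ⇒ A = (1/8, 1/8)
4. T is the centroid of triangle UAL ⇒ T = (1/24, 13/24)
line NT meets AL at S = (1/32, 13/32)
T = N + t·(S−N) with t = 4/3, so NT:TS = 4/3:-1/3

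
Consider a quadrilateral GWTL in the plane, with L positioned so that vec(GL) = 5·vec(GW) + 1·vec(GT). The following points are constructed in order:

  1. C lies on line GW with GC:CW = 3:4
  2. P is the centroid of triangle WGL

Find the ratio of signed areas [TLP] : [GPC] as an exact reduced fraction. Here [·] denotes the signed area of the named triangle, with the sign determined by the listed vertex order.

Assign G = (0, 0), W = (1, 0), T = (0, 1), L = (5, 1) — the answer is frame-independent, so this choice is without loss of generality.
1. C lies on line GW with GC:CW = 3:4 ⇒ C = (3/7, 0)
2. P is the centroid of triangle WGL ⇒ P = (2, 1/3)
2·[TLP] = -10/3, 2·[GPC] = -1/7
[TLP]:[GPC] = -10/3:-1/7 = 70/3

[TLP]:[GPC] = 70/3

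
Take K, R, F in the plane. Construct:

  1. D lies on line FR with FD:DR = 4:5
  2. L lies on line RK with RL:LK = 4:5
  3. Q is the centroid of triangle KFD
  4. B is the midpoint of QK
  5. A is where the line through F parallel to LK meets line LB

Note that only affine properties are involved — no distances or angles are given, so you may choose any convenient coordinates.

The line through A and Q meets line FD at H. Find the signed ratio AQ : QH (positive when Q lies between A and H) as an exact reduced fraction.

AQ:QH = 61/21

Set K = (0, 0), R = (1, 0), F = (0, 1); any affine frame gives the same invariant.
1. D lies on line FR with FD:DR = 4:5 ⇒ D = (4/9, 5/9)
2. L lies on line RK with RL:LK = 4:5 ⇒ L = (5/9, 0)
3. Q is the centroid of triangle KFD ⇒ Q = (4/27, 14/27)
4. B is the midpoint of QK ⇒ B = (2/27, 7/27)
5. A is where the line through F parallel to LK meets line LB ⇒ A = (-82/63, 1)
line AQ meets FD at H = (1066/1647, 581/1647)
Q = A + t·(H−A) with t = 61/82, so AQ:QH = 61/82:21/82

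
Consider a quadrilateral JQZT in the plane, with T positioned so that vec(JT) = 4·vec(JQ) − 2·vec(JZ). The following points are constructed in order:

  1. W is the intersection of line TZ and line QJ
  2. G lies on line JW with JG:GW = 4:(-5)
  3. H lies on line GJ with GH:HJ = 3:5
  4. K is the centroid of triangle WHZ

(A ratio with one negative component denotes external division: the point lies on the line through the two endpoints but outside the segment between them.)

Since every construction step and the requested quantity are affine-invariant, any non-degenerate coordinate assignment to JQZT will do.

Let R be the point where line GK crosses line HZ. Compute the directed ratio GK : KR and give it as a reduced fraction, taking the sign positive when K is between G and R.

GK:KR = -16/7

Assign J = (0, 0), Q = (1, 0), Z = (0, 1), T = (4, -2) — the answer is frame-independent, so this choice is without loss of generality.
1. W is the intersection of line TZ and line QJ ⇒ W = (4/3, 0)
2. G lies on line JW with JG:GW = 4:(-5) ⇒ G = (-16/3, 0)
3. H lies on line GJ with GH:HJ = 3:5 ⇒ H = (-10/3, 0)
4. K is the centroid of triangle WHZ ⇒ K = (-2/3, 1/3)
line GK meets HZ at R = (-65/24, 3/16)
K = G + t·(R−G) with t = 16/9, so GK:KR = 16/9:-7/9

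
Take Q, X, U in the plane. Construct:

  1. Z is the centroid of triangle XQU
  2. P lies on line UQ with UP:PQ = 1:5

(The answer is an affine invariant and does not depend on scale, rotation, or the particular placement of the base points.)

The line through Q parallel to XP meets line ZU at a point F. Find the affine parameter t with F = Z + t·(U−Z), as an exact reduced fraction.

Choose coordinates Q = (0, 0), X = (1, 0), U = (0, 1).
1. Z is the centroid of triangle XQU ⇒ Z = (1/3, 1/3)
2. P lies on line UQ with UP:PQ = 1:5 ⇒ P = (0, 5/6)
through Q parallel to XP: direction (-1, 5/6); meets ZU at F = (6/7, -5/7)
F = Z + t·(U−Z) with t = -11/7

t = -11/7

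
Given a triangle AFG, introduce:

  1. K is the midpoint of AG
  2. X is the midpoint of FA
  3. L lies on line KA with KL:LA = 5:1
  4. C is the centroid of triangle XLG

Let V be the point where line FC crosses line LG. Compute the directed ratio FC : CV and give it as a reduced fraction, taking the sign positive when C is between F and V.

Choose coordinates A = (0, 0), F = (1, 0), G = (0, 1).
1. K is the midpoint of AG ⇒ K = (0, 1/2)
2. X is the midpoint of FA ⇒ X = (1/2, 0)
3. L lies on line KA with KL:LA = 5:1 ⇒ L = (0, 1/12)
4. C is the centroid of triangle XLG ⇒ C = (1/6, 13/36)
line FC meets LG at V = (0, 13/30)
C = F + t·(V−F) with t = 5/6, so FC:CV = 5/6:1/6

FC:CV = 5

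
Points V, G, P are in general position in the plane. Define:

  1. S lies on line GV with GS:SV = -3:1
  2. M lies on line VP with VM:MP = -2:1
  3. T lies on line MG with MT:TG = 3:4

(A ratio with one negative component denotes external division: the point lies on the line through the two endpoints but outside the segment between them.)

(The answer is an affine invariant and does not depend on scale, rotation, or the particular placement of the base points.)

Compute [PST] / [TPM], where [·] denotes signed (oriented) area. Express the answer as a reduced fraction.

Set V = (0, 0), G = (1, 0), P = (0, 1); any affine frame gives the same invariant.
1. S lies on line GV with GS:SV = -3:1 ⇒ S = (-1/2, 0)
2. M lies on line VP with VM:MP = -2:1 ⇒ M = (0, 2)
3. T lies on line MG with MT:TG = 3:4 ⇒ T = (3/7, 8/7)
2·[PST] = 5/14, 2·[TPM] = -3/7
[PST]:[TPM] = 5/14:-3/7 = -5/6

[PST]:[TPM] = -5/6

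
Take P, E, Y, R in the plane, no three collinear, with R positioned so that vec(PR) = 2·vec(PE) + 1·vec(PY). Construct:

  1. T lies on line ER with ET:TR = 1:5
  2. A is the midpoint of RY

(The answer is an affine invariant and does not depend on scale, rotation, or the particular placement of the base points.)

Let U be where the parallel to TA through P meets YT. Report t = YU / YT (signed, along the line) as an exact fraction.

t = -1/5

Set P = (0, 0), E = (1, 0), Y = (0, 1), R = (2, 1); any affine frame gives the same invariant.
1. T lies on line ER with ET:TR = 1:5 ⇒ T = (7/6, 1/6)
2. A is the midpoint of RY ⇒ A = (1, 1)
through P parallel to TA: direction (-1/6, 5/6); meets YT at U = (-7/30, 7/6)
U = Y + t·(T−Y) with t = -1/5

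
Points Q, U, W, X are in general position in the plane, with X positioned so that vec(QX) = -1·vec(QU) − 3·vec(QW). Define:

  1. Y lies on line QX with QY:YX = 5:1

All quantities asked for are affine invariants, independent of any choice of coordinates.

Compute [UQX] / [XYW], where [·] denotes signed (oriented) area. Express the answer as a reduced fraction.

[UQX]:[XYW] = 18

Choose coordinates Q = (0, 0), U = (1, 0), W = (0, 1), X = (-1, -3).
1. Y lies on line QX with QY:YX = 5:1 ⇒ Y = (-5/6, -5/2)
2·[UQX] = 3, 2·[XYW] = 1/6
[UQX]:[XYW] = 3:1/6 = 18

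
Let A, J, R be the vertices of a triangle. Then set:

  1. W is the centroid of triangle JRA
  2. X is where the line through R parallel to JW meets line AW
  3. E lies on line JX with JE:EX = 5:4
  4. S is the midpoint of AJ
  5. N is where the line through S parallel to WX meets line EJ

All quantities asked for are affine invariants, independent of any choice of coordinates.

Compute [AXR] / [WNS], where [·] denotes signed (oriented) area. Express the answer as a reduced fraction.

[AXR]:[WNS] = -4

Assign A = (0, 0), J = (1, 0), R = (0, 1) — the answer is frame-independent, so this choice is without loss of generality.
1. W is the centroid of triangle JRA ⇒ W = (1/3, 1/3)
2. X is where the line through R parallel to JW meets line AW ⇒ X = (2/3, 2/3)
3. E lies on line JX with JE:EX = 5:4 ⇒ E = (22/27, 10/27)
4. S is the midpoint of AJ ⇒ S = (1/2, 0)
5. N is where the line through S parallel to WX meets line EJ ⇒ N = (5/6, 1/3)
2·[AXR] = 2/3, 2·[WNS] = -1/6
[AXR]:[WNS] = 2/3:-1/6 = -4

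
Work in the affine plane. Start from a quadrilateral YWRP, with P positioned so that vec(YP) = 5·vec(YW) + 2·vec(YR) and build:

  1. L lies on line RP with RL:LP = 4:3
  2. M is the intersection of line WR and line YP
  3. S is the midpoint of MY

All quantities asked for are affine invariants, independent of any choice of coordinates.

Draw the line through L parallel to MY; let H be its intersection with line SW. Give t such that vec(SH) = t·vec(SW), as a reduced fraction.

t = -15/14

Assign Y = (0, 0), W = (1, 0), R = (0, 1), P = (5, 2) — the answer is frame-independent, so this choice is without loss of generality.
1. L lies on line RP with RL:LP = 4:3 ⇒ L = (20/7, 11/7)
2. M is the intersection of line WR and line YP ⇒ M = (5/7, 2/7)
3. S is the midpoint of MY ⇒ S = (5/14, 1/7)
through L parallel to MY: direction (-5/7, -2/7); meets SW at H = (-65/196, 29/98)
H = S + t·(W−S) with t = -15/14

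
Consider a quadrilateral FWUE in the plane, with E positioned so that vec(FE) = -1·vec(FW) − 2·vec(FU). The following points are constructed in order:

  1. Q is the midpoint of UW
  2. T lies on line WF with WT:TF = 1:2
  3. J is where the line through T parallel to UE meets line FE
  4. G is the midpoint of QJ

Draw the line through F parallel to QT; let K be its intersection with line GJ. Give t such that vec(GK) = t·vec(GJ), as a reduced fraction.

Set F = (0, 0), W = (1, 0), U = (0, 1), E = (-1, -2); any affine frame gives the same invariant.
1. Q is the midpoint of UW ⇒ Q = (1/2, 1/2)
2. T lies on line WF with WT:TF = 1:2 ⇒ T = (2/3, 0)
3. J is where the line through T parallel to UE meets line FE ⇒ J = (2, 4)
4. G is the midpoint of QJ ⇒ G = (5/4, 9/4)
through F parallel to QT: direction (1/6, -1/2); meets GJ at K = (1/8, -3/8)
K = G + t·(J−G) with t = -3/2

t = -3/2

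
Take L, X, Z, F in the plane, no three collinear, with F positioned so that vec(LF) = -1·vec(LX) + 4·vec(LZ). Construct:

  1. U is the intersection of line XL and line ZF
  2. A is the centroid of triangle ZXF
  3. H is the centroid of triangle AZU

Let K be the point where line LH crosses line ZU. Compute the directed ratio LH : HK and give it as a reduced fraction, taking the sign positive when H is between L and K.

Assign L = (0, 0), X = (1, 0), Z = (0, 1), F = (-1, 4) — the answer is frame-independent, so this choice is without loss of generality.
1. U is the intersection of line XL and line ZF ⇒ U = (1/3, 0)
2. A is the centroid of triangle ZXF ⇒ A = (0, 5/3)
3. H is the centroid of triangle AZU ⇒ H = (1/9, 8/9)
line LH meets ZU at K = (1/11, 8/11)
H = L + t·(K−L) with t = 11/9, so LH:HK = 11/9:-2/9

LH:HK = -11/2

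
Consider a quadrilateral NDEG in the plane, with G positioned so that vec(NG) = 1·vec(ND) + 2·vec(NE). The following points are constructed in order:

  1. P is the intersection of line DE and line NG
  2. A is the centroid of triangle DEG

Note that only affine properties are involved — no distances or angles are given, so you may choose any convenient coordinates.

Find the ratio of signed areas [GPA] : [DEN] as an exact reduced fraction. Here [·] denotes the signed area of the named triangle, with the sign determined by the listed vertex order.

Set N = (0, 0), D = (1, 0), E = (0, 1), G = (1, 2); any affine frame gives the same invariant.
1. P is the intersection of line DE and line NG ⇒ P = (1/3, 2/3)
2. A is the centroid of triangle DEG ⇒ A = (2/3, 1)
2·[GPA] = 2/9, 2·[DEN] = 1
[GPA]:[DEN] = 2/9:1 = 2/9

[GPA]:[DEN] = 2/9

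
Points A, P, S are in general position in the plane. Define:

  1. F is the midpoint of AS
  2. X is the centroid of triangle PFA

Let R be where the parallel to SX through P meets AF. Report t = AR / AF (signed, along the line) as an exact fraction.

t = 5

Choose coordinates A = (0, 0), P = (1, 0), S = (0, 1).
1. F is the midpoint of AS ⇒ F = (0, 1/2)
2. X is the centroid of triangle PFA ⇒ X = (1/3, 1/6)
through P parallel to SX: direction (1/3, -5/6); meets AF at R = (0, 5/2)
R = A + t·(F−A) with t = 5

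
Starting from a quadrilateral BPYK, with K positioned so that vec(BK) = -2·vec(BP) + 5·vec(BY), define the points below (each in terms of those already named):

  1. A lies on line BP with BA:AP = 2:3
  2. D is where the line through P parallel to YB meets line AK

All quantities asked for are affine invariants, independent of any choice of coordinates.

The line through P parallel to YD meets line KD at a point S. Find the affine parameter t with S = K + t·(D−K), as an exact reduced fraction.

Choose coordinates B = (0, 0), P = (1, 0), Y = (0, 1), K = (-2, 5).
1. A lies on line BP with BA:AP = 2:3 ⇒ A = (2/5, 0)
2. D is where the line through P parallel to YB meets line AK ⇒ D = (1, -5/4)
through P parallel to YD: direction (1, -9/4); meets KD at S = (17/2, -135/8)
S = K + t·(D−K) with t = 7/2

t = 7/2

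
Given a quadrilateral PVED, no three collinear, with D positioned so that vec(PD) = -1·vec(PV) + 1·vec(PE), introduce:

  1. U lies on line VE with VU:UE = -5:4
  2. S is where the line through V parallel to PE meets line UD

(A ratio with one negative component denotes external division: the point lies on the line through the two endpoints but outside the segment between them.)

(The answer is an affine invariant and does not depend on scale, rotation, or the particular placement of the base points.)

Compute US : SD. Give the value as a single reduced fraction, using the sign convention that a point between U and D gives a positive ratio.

US:SD = -5/2

Choose coordinates P = (0, 0), V = (1, 0), E = (0, 1), D = (-1, 1).
1. U lies on line VE with VU:UE = -5:4 ⇒ U = (-4, 5)
2. S is where the line through V parallel to PE meets line UD ⇒ S = (1, -5/3)
S = U + t·(D−U) with t = 5/3, so US:SD = t:(1−t) = 5/3:-2/3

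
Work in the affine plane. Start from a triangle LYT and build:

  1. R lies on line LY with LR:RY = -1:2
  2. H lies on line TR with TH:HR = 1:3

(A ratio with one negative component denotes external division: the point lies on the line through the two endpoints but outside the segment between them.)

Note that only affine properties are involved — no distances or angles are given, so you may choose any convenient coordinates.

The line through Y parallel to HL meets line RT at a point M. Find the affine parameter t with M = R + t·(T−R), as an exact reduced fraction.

t = 3/2

Work in coordinates with L = (0, 0), Y = (1, 0), T = (0, 1).
1. R lies on line LY with LR:RY = -1:2 ⇒ R = (-1, 0)
2. H lies on line TR with TH:HR = 1:3 ⇒ H = (-1/4, 3/4)
through Y parallel to HL: direction (1/4, -3/4); meets RT at M = (1/2, 3/2)
M = R + t·(T−R) with t = 3/2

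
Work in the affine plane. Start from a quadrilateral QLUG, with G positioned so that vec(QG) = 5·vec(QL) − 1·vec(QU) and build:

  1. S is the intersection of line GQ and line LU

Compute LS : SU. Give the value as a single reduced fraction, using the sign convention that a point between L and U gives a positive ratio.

LS:SU = -1/5

Assign Q = (0, 0), L = (1, 0), U = (0, 1), G = (5, -1) — the answer is frame-independent, so this choice is without loss of generality.
1. S is the intersection of line GQ and line LU ⇒ S = (5/4, -1/4)
S = L + t·(U−L) with t = -1/4, so LS:SU = t:(1−t) = -1/4:5/4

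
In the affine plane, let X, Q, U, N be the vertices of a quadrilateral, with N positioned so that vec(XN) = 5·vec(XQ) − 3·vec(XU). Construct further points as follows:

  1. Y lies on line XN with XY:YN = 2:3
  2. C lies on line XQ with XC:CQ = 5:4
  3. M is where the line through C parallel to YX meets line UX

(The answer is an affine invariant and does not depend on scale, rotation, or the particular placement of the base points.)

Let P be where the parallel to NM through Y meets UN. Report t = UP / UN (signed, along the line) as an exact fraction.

t = 13/10

Work in coordinates with X = (0, 0), Q = (1, 0), U = (0, 1), N = (5, -3).
1. Y lies on line XN with XY:YN = 2:3 ⇒ Y = (2, -6/5)
2. C lies on line XQ with XC:CQ = 5:4 ⇒ C = (5/9, 0)
3. M is where the line through C parallel to YX meets line UX ⇒ M = (0, 1/3)
through Y parallel to NM: direction (-5, 10/3); meets UN at P = (13/2, -21/5)
P = U + t·(N−U) with t = 13/10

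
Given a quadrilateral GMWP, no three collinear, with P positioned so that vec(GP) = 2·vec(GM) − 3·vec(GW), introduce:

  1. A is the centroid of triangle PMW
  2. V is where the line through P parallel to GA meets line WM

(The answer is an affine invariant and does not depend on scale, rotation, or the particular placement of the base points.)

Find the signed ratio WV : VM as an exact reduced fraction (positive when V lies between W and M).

Work in coordinates with G = (0, 0), M = (1, 0), W = (0, 1), P = (2, -3).
1. A is the centroid of triangle PMW ⇒ A = (1, -2/3)
2. V is where the line through P parallel to GA meets line WM ⇒ V = (8, -7)
V = W + t·(M−W) with t = 8, so WV:VM = t:(1−t) = 8:-7

WV:VM = -8/7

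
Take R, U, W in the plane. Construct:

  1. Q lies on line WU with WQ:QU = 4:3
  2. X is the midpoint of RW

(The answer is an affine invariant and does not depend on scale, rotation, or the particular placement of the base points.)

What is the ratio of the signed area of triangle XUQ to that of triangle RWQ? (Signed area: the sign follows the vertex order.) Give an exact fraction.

Assign R = (0, 0), U = (1, 0), W = (0, 1) — the answer is frame-independent, so this choice is without loss of generality.
1. Q lies on line WU with WQ:QU = 4:3 ⇒ Q = (4/7, 3/7)
2. X is the midpoint of RW ⇒ X = (0, 1/2)
2·[XUQ] = 3/14, 2·[RWQ] = -4/7
[XUQ]:[RWQ] = 3/14:-4/7 = -3/8

[XUQ]:[RWQ] = -3/8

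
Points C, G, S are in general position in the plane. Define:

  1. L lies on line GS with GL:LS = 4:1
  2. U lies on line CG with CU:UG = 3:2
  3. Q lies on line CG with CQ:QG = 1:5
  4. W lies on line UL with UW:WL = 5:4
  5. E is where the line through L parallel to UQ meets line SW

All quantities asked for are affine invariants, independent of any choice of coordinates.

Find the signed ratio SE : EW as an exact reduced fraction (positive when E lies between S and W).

SE:EW = 9/16

Work in coordinates with C = (0, 0), G = (1, 0), S = (0, 1).
1. L lies on line GS with GL:LS = 4:1 ⇒ L = (1/5, 4/5)
2. U lies on line CG with CU:UG = 3:2 ⇒ U = (3/5, 0)
3. Q lies on line CG with CQ:QG = 1:5 ⇒ Q = (1/6, 0)
4. W lies on line UL with UW:WL = 5:4 ⇒ W = (17/45, 4/9)
5. E is where the line through L parallel to UQ meets line SW ⇒ E = (17/125, 4/5)
E = S + t·(W−S) with t = 9/25, so SE:EW = t:(1−t) = 9/25:16/25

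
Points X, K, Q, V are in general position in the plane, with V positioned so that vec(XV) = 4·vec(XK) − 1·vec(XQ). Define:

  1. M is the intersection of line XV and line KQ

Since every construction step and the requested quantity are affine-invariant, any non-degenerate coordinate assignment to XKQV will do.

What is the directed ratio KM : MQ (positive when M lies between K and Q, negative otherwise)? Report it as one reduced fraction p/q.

KM:MQ = -1/4

Work in coordinates with X = (0, 0), K = (1, 0), Q = (0, 1), V = (4, -1).
1. M is the intersection of line XV and line KQ ⇒ M = (4/3, -1/3)
M = K + t·(Q−K) with t = -1/3, so KM:MQ = t:(1−t) = -1/3:4/3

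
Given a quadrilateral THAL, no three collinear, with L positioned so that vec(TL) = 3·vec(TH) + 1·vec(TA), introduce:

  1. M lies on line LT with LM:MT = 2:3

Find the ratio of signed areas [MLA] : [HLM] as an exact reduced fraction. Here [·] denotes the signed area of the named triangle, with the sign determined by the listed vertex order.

Choose coordinates T = (0, 0), H = (1, 0), A = (0, 1), L = (3, 1).
1. M lies on line LT with LM:MT = 2:3 ⇒ M = (9/5, 3/5)
2·[MLA] = 6/5, 2·[HLM] = 2/5
[MLA]:[HLM] = 6/5:2/5 = 3

[MLA]:[HLM] = 3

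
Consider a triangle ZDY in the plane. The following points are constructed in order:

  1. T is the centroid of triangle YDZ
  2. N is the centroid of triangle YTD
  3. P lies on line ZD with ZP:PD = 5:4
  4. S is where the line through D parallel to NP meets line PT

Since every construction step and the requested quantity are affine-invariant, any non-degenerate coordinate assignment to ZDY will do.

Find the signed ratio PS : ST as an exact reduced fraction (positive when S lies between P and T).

Set Z = (0, 0), D = (1, 0), Y = (0, 1); any affine frame gives the same invariant.
1. T is the centroid of triangle YDZ ⇒ T = (1/3, 1/3)
2. N is the centroid of triangle YTD ⇒ N = (4/9, 4/9)
3. P lies on line ZD with ZP:PD = 5:4 ⇒ P = (5/9, 0)
4. S is where the line through D parallel to NP meets line PT ⇒ S = (19/15, -16/15)
S = P + t·(T−P) with t = -16/5, so PS:ST = t:(1−t) = -16/5:21/5

PS:ST = -16/21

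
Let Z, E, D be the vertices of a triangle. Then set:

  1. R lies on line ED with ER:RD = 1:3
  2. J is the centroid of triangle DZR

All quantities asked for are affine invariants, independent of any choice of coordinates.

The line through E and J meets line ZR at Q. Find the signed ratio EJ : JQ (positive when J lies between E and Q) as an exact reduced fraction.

Work in coordinates with Z = (0, 0), E = (1, 0), D = (0, 1).
1. R lies on line ED with ER:RD = 1:3 ⇒ R = (3/4, 1/4)
2. J is the centroid of triangle DZR ⇒ J = (1/4, 5/12)
line EJ meets ZR at Q = (5/8, 5/24)
J = E + t·(Q−E) with t = 2, so EJ:JQ = 2:-1

EJ:JQ = -2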